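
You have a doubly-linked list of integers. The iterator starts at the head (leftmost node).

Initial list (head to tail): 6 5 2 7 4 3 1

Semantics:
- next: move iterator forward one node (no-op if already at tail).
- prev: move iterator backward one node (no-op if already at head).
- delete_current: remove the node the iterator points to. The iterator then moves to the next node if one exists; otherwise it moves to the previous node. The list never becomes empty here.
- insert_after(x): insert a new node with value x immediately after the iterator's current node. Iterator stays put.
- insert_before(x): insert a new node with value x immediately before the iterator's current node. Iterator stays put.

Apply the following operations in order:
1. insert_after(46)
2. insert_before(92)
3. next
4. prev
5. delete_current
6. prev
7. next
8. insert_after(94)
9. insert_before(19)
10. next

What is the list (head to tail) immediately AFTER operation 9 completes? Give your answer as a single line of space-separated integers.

Answer: 92 19 46 94 5 2 7 4 3 1

Derivation:
After 1 (insert_after(46)): list=[6, 46, 5, 2, 7, 4, 3, 1] cursor@6
After 2 (insert_before(92)): list=[92, 6, 46, 5, 2, 7, 4, 3, 1] cursor@6
After 3 (next): list=[92, 6, 46, 5, 2, 7, 4, 3, 1] cursor@46
After 4 (prev): list=[92, 6, 46, 5, 2, 7, 4, 3, 1] cursor@6
After 5 (delete_current): list=[92, 46, 5, 2, 7, 4, 3, 1] cursor@46
After 6 (prev): list=[92, 46, 5, 2, 7, 4, 3, 1] cursor@92
After 7 (next): list=[92, 46, 5, 2, 7, 4, 3, 1] cursor@46
After 8 (insert_after(94)): list=[92, 46, 94, 5, 2, 7, 4, 3, 1] cursor@46
After 9 (insert_before(19)): list=[92, 19, 46, 94, 5, 2, 7, 4, 3, 1] cursor@46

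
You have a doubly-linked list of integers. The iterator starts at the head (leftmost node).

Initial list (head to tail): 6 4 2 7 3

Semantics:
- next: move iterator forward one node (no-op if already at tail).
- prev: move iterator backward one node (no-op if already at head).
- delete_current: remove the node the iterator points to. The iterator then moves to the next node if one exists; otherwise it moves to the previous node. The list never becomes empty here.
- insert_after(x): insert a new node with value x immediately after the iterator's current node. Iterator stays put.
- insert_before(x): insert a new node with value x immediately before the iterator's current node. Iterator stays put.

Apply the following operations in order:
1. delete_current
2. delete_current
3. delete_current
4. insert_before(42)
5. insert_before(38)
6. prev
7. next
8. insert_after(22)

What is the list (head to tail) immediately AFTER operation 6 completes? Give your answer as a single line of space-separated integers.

Answer: 42 38 7 3

Derivation:
After 1 (delete_current): list=[4, 2, 7, 3] cursor@4
After 2 (delete_current): list=[2, 7, 3] cursor@2
After 3 (delete_current): list=[7, 3] cursor@7
After 4 (insert_before(42)): list=[42, 7, 3] cursor@7
After 5 (insert_before(38)): list=[42, 38, 7, 3] cursor@7
After 6 (prev): list=[42, 38, 7, 3] cursor@38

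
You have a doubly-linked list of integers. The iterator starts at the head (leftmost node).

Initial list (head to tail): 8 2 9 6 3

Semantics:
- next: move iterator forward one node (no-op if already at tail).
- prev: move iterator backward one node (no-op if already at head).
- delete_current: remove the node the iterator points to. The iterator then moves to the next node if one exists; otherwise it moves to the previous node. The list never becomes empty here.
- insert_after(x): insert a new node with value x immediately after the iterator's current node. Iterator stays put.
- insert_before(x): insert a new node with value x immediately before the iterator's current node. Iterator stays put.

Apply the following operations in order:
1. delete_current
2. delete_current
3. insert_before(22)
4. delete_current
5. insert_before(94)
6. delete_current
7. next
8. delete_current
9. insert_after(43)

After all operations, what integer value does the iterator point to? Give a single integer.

Answer: 94

Derivation:
After 1 (delete_current): list=[2, 9, 6, 3] cursor@2
After 2 (delete_current): list=[9, 6, 3] cursor@9
After 3 (insert_before(22)): list=[22, 9, 6, 3] cursor@9
After 4 (delete_current): list=[22, 6, 3] cursor@6
After 5 (insert_before(94)): list=[22, 94, 6, 3] cursor@6
After 6 (delete_current): list=[22, 94, 3] cursor@3
After 7 (next): list=[22, 94, 3] cursor@3
After 8 (delete_current): list=[22, 94] cursor@94
After 9 (insert_after(43)): list=[22, 94, 43] cursor@94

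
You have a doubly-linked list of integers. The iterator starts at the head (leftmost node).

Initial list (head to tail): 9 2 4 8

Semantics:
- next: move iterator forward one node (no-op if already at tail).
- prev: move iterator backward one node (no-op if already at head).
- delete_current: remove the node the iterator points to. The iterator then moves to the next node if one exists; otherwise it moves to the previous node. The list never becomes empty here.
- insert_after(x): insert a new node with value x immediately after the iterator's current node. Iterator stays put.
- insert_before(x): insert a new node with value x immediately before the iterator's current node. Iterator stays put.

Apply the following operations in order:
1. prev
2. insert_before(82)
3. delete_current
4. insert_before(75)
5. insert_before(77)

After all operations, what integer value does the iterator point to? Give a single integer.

After 1 (prev): list=[9, 2, 4, 8] cursor@9
After 2 (insert_before(82)): list=[82, 9, 2, 4, 8] cursor@9
After 3 (delete_current): list=[82, 2, 4, 8] cursor@2
After 4 (insert_before(75)): list=[82, 75, 2, 4, 8] cursor@2
After 5 (insert_before(77)): list=[82, 75, 77, 2, 4, 8] cursor@2

Answer: 2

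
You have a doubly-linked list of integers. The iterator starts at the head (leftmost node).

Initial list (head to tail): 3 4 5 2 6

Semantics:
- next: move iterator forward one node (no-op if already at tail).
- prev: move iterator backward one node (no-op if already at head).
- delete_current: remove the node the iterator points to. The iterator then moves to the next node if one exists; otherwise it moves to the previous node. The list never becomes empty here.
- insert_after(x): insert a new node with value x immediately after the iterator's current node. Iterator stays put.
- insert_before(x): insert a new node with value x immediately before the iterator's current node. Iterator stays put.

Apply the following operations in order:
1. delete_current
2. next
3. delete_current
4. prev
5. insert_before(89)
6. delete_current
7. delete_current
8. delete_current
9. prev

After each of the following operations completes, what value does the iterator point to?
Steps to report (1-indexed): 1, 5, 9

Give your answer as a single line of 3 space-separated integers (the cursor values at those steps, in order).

Answer: 4 4 89

Derivation:
After 1 (delete_current): list=[4, 5, 2, 6] cursor@4
After 2 (next): list=[4, 5, 2, 6] cursor@5
After 3 (delete_current): list=[4, 2, 6] cursor@2
After 4 (prev): list=[4, 2, 6] cursor@4
After 5 (insert_before(89)): list=[89, 4, 2, 6] cursor@4
After 6 (delete_current): list=[89, 2, 6] cursor@2
After 7 (delete_current): list=[89, 6] cursor@6
After 8 (delete_current): list=[89] cursor@89
After 9 (prev): list=[89] cursor@89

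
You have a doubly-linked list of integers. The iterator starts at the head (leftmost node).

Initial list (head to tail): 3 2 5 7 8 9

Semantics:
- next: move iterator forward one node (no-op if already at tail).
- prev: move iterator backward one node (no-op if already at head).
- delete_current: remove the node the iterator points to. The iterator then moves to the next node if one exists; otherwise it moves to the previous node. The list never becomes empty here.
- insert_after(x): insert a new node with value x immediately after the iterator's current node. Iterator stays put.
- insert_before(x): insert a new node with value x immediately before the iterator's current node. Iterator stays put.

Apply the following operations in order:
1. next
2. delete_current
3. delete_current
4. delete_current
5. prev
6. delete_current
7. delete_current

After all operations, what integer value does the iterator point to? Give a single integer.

After 1 (next): list=[3, 2, 5, 7, 8, 9] cursor@2
After 2 (delete_current): list=[3, 5, 7, 8, 9] cursor@5
After 3 (delete_current): list=[3, 7, 8, 9] cursor@7
After 4 (delete_current): list=[3, 8, 9] cursor@8
After 5 (prev): list=[3, 8, 9] cursor@3
After 6 (delete_current): list=[8, 9] cursor@8
After 7 (delete_current): list=[9] cursor@9

Answer: 9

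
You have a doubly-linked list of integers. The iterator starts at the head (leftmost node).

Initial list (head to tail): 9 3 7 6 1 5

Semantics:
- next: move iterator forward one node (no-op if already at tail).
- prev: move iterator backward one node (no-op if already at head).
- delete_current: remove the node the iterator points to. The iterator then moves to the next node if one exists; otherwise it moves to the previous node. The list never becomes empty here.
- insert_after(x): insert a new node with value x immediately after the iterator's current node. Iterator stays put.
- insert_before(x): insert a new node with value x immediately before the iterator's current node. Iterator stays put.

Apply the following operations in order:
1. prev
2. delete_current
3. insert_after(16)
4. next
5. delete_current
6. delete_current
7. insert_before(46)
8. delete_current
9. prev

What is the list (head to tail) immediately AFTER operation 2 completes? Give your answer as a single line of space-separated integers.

After 1 (prev): list=[9, 3, 7, 6, 1, 5] cursor@9
After 2 (delete_current): list=[3, 7, 6, 1, 5] cursor@3

Answer: 3 7 6 1 5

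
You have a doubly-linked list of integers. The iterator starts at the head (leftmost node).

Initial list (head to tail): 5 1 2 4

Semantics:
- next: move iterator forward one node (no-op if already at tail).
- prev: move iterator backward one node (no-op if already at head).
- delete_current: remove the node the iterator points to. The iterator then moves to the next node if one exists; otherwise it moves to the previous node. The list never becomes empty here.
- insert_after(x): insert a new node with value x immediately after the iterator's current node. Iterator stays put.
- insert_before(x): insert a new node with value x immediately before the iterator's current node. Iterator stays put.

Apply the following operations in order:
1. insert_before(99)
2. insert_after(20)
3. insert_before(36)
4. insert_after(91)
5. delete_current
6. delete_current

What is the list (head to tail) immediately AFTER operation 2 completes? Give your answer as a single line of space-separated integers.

Answer: 99 5 20 1 2 4

Derivation:
After 1 (insert_before(99)): list=[99, 5, 1, 2, 4] cursor@5
After 2 (insert_after(20)): list=[99, 5, 20, 1, 2, 4] cursor@5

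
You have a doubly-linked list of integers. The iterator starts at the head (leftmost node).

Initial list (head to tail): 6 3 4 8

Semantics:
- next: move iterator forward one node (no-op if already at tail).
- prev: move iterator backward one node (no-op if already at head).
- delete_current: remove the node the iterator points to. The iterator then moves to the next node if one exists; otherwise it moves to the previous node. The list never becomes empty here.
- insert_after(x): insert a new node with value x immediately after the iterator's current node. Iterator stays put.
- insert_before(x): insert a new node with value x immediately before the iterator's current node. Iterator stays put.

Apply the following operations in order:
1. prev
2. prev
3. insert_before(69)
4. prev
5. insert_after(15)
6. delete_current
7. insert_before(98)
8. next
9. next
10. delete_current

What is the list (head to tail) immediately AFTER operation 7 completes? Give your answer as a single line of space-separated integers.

Answer: 98 15 6 3 4 8

Derivation:
After 1 (prev): list=[6, 3, 4, 8] cursor@6
After 2 (prev): list=[6, 3, 4, 8] cursor@6
After 3 (insert_before(69)): list=[69, 6, 3, 4, 8] cursor@6
After 4 (prev): list=[69, 6, 3, 4, 8] cursor@69
After 5 (insert_after(15)): list=[69, 15, 6, 3, 4, 8] cursor@69
After 6 (delete_current): list=[15, 6, 3, 4, 8] cursor@15
After 7 (insert_before(98)): list=[98, 15, 6, 3, 4, 8] cursor@15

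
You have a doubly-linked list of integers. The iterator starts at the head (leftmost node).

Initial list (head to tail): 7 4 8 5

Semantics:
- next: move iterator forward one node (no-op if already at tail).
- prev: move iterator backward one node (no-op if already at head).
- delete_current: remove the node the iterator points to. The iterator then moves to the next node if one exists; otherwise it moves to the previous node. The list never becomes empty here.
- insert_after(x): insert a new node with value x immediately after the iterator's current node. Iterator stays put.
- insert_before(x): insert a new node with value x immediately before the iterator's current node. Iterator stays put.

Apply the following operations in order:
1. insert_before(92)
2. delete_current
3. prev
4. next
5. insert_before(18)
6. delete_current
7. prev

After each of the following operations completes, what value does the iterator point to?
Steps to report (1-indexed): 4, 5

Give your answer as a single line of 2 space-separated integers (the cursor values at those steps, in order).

After 1 (insert_before(92)): list=[92, 7, 4, 8, 5] cursor@7
After 2 (delete_current): list=[92, 4, 8, 5] cursor@4
After 3 (prev): list=[92, 4, 8, 5] cursor@92
After 4 (next): list=[92, 4, 8, 5] cursor@4
After 5 (insert_before(18)): list=[92, 18, 4, 8, 5] cursor@4
After 6 (delete_current): list=[92, 18, 8, 5] cursor@8
After 7 (prev): list=[92, 18, 8, 5] cursor@18

Answer: 4 4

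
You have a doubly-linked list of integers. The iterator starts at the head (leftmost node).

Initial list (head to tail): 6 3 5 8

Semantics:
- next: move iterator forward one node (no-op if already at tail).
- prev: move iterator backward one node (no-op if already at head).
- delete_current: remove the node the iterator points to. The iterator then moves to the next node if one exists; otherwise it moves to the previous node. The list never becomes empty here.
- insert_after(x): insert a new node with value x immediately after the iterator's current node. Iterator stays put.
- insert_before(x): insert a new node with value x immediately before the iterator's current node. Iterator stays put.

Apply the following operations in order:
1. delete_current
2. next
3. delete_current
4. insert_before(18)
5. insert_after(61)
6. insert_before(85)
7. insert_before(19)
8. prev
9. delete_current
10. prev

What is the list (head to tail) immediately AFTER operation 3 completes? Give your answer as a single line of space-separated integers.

After 1 (delete_current): list=[3, 5, 8] cursor@3
After 2 (next): list=[3, 5, 8] cursor@5
After 3 (delete_current): list=[3, 8] cursor@8

Answer: 3 8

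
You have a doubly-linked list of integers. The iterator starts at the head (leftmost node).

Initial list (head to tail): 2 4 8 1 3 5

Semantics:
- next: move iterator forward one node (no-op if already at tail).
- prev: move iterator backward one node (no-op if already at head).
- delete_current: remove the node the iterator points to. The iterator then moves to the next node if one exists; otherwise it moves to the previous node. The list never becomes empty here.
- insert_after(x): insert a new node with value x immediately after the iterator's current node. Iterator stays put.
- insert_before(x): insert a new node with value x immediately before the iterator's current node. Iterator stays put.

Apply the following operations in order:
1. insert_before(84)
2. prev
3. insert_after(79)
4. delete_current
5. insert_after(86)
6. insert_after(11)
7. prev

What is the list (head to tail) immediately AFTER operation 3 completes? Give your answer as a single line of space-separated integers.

Answer: 84 79 2 4 8 1 3 5

Derivation:
After 1 (insert_before(84)): list=[84, 2, 4, 8, 1, 3, 5] cursor@2
After 2 (prev): list=[84, 2, 4, 8, 1, 3, 5] cursor@84
After 3 (insert_after(79)): list=[84, 79, 2, 4, 8, 1, 3, 5] cursor@84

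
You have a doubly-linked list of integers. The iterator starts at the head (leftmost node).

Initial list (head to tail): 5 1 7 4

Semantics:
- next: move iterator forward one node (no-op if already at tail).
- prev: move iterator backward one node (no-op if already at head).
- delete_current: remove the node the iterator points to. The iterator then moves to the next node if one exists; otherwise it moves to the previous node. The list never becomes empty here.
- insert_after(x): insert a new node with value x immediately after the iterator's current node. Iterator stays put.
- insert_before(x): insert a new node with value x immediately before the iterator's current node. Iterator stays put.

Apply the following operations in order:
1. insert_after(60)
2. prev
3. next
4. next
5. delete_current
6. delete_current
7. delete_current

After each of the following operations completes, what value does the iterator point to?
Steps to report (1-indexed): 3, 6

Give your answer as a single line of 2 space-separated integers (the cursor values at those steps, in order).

After 1 (insert_after(60)): list=[5, 60, 1, 7, 4] cursor@5
After 2 (prev): list=[5, 60, 1, 7, 4] cursor@5
After 3 (next): list=[5, 60, 1, 7, 4] cursor@60
After 4 (next): list=[5, 60, 1, 7, 4] cursor@1
After 5 (delete_current): list=[5, 60, 7, 4] cursor@7
After 6 (delete_current): list=[5, 60, 4] cursor@4
After 7 (delete_current): list=[5, 60] cursor@60

Answer: 60 4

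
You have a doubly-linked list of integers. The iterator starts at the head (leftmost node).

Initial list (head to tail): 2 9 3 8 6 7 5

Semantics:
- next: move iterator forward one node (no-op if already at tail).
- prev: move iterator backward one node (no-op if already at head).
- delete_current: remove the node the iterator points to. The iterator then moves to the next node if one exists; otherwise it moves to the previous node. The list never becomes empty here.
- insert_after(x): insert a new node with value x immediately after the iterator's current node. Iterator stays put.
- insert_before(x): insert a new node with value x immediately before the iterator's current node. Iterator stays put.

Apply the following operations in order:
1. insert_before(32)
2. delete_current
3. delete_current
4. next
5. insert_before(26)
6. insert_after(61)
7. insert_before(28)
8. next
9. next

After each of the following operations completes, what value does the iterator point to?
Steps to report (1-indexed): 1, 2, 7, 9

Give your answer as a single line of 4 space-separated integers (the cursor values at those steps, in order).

Answer: 2 9 8 6

Derivation:
After 1 (insert_before(32)): list=[32, 2, 9, 3, 8, 6, 7, 5] cursor@2
After 2 (delete_current): list=[32, 9, 3, 8, 6, 7, 5] cursor@9
After 3 (delete_current): list=[32, 3, 8, 6, 7, 5] cursor@3
After 4 (next): list=[32, 3, 8, 6, 7, 5] cursor@8
After 5 (insert_before(26)): list=[32, 3, 26, 8, 6, 7, 5] cursor@8
After 6 (insert_after(61)): list=[32, 3, 26, 8, 61, 6, 7, 5] cursor@8
After 7 (insert_before(28)): list=[32, 3, 26, 28, 8, 61, 6, 7, 5] cursor@8
After 8 (next): list=[32, 3, 26, 28, 8, 61, 6, 7, 5] cursor@61
After 9 (next): list=[32, 3, 26, 28, 8, 61, 6, 7, 5] cursor@6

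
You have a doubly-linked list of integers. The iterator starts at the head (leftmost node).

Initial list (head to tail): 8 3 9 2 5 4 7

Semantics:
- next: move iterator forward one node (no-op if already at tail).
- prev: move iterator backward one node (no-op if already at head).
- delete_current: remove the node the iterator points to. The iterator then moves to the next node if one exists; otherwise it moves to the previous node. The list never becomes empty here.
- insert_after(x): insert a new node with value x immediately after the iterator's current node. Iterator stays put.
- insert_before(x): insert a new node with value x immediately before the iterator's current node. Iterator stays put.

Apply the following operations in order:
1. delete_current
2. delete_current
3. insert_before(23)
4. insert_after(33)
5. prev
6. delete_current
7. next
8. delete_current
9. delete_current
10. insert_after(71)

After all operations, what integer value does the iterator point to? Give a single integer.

After 1 (delete_current): list=[3, 9, 2, 5, 4, 7] cursor@3
After 2 (delete_current): list=[9, 2, 5, 4, 7] cursor@9
After 3 (insert_before(23)): list=[23, 9, 2, 5, 4, 7] cursor@9
After 4 (insert_after(33)): list=[23, 9, 33, 2, 5, 4, 7] cursor@9
After 5 (prev): list=[23, 9, 33, 2, 5, 4, 7] cursor@23
After 6 (delete_current): list=[9, 33, 2, 5, 4, 7] cursor@9
After 7 (next): list=[9, 33, 2, 5, 4, 7] cursor@33
After 8 (delete_current): list=[9, 2, 5, 4, 7] cursor@2
After 9 (delete_current): list=[9, 5, 4, 7] cursor@5
After 10 (insert_after(71)): list=[9, 5, 71, 4, 7] cursor@5

Answer: 5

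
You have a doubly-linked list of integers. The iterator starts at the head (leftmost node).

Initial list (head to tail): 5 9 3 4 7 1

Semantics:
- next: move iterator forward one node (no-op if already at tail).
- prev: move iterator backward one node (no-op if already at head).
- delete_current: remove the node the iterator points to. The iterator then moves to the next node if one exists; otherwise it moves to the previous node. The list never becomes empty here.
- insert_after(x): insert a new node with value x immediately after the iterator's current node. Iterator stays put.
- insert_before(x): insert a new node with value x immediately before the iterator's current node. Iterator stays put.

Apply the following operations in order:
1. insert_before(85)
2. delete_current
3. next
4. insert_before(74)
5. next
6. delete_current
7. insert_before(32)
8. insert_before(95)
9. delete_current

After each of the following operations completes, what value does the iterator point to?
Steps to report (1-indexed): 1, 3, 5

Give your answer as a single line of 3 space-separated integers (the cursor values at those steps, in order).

Answer: 5 3 4

Derivation:
After 1 (insert_before(85)): list=[85, 5, 9, 3, 4, 7, 1] cursor@5
After 2 (delete_current): list=[85, 9, 3, 4, 7, 1] cursor@9
After 3 (next): list=[85, 9, 3, 4, 7, 1] cursor@3
After 4 (insert_before(74)): list=[85, 9, 74, 3, 4, 7, 1] cursor@3
After 5 (next): list=[85, 9, 74, 3, 4, 7, 1] cursor@4
After 6 (delete_current): list=[85, 9, 74, 3, 7, 1] cursor@7
After 7 (insert_before(32)): list=[85, 9, 74, 3, 32, 7, 1] cursor@7
After 8 (insert_before(95)): list=[85, 9, 74, 3, 32, 95, 7, 1] cursor@7
After 9 (delete_current): list=[85, 9, 74, 3, 32, 95, 1] cursor@1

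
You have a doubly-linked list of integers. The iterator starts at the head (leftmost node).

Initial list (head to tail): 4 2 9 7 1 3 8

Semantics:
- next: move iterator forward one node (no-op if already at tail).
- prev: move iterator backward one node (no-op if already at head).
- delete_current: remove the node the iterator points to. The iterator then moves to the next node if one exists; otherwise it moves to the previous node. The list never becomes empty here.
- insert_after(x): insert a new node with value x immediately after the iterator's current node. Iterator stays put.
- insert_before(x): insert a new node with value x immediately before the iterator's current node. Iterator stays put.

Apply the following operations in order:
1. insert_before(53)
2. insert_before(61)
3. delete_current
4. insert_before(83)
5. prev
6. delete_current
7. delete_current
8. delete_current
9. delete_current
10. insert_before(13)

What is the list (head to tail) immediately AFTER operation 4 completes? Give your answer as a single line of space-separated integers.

Answer: 53 61 83 2 9 7 1 3 8

Derivation:
After 1 (insert_before(53)): list=[53, 4, 2, 9, 7, 1, 3, 8] cursor@4
After 2 (insert_before(61)): list=[53, 61, 4, 2, 9, 7, 1, 3, 8] cursor@4
After 3 (delete_current): list=[53, 61, 2, 9, 7, 1, 3, 8] cursor@2
After 4 (insert_before(83)): list=[53, 61, 83, 2, 9, 7, 1, 3, 8] cursor@2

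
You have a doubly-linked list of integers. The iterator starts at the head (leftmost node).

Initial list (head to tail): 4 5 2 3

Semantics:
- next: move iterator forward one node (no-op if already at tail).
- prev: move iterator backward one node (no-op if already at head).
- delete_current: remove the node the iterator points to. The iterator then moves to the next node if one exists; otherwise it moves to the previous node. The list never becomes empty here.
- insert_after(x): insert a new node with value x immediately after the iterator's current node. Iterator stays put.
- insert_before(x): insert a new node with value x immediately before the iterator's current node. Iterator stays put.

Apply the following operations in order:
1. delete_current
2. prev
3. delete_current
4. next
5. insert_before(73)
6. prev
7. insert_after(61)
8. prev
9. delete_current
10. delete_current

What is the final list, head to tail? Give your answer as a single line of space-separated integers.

Answer: 61 3

Derivation:
After 1 (delete_current): list=[5, 2, 3] cursor@5
After 2 (prev): list=[5, 2, 3] cursor@5
After 3 (delete_current): list=[2, 3] cursor@2
After 4 (next): list=[2, 3] cursor@3
After 5 (insert_before(73)): list=[2, 73, 3] cursor@3
After 6 (prev): list=[2, 73, 3] cursor@73
After 7 (insert_after(61)): list=[2, 73, 61, 3] cursor@73
After 8 (prev): list=[2, 73, 61, 3] cursor@2
After 9 (delete_current): list=[73, 61, 3] cursor@73
After 10 (delete_current): list=[61, 3] cursor@61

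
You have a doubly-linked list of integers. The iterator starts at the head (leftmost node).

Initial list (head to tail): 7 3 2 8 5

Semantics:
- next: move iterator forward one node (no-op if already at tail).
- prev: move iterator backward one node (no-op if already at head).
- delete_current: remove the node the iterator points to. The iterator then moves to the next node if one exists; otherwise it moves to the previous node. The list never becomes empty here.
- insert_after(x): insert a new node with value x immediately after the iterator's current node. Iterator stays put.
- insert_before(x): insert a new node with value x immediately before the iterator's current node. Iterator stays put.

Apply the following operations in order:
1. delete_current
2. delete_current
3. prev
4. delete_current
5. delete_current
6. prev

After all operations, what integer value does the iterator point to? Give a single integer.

After 1 (delete_current): list=[3, 2, 8, 5] cursor@3
After 2 (delete_current): list=[2, 8, 5] cursor@2
After 3 (prev): list=[2, 8, 5] cursor@2
After 4 (delete_current): list=[8, 5] cursor@8
After 5 (delete_current): list=[5] cursor@5
After 6 (prev): list=[5] cursor@5

Answer: 5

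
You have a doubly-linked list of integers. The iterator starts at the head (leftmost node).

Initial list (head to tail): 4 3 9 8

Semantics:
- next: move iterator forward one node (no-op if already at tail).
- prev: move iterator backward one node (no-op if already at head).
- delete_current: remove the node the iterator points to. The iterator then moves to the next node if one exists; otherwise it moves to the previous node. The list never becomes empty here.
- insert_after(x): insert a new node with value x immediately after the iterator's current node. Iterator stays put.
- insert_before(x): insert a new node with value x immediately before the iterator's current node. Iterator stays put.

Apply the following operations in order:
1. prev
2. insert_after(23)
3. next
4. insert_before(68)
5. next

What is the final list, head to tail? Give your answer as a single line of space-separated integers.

Answer: 4 68 23 3 9 8

Derivation:
After 1 (prev): list=[4, 3, 9, 8] cursor@4
After 2 (insert_after(23)): list=[4, 23, 3, 9, 8] cursor@4
After 3 (next): list=[4, 23, 3, 9, 8] cursor@23
After 4 (insert_before(68)): list=[4, 68, 23, 3, 9, 8] cursor@23
After 5 (next): list=[4, 68, 23, 3, 9, 8] cursor@3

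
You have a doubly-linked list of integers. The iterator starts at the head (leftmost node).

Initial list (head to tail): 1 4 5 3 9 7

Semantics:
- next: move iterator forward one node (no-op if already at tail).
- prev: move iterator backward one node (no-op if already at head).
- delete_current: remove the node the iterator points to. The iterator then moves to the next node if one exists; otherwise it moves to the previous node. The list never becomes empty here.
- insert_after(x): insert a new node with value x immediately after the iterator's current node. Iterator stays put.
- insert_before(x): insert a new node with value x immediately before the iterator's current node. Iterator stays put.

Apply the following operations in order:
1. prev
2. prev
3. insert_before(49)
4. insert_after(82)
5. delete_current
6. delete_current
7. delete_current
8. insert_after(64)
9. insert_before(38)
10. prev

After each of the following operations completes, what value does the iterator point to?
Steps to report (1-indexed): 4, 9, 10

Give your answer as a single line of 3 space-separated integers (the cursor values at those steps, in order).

Answer: 1 5 38

Derivation:
After 1 (prev): list=[1, 4, 5, 3, 9, 7] cursor@1
After 2 (prev): list=[1, 4, 5, 3, 9, 7] cursor@1
After 3 (insert_before(49)): list=[49, 1, 4, 5, 3, 9, 7] cursor@1
After 4 (insert_after(82)): list=[49, 1, 82, 4, 5, 3, 9, 7] cursor@1
After 5 (delete_current): list=[49, 82, 4, 5, 3, 9, 7] cursor@82
After 6 (delete_current): list=[49, 4, 5, 3, 9, 7] cursor@4
After 7 (delete_current): list=[49, 5, 3, 9, 7] cursor@5
After 8 (insert_after(64)): list=[49, 5, 64, 3, 9, 7] cursor@5
After 9 (insert_before(38)): list=[49, 38, 5, 64, 3, 9, 7] cursor@5
After 10 (prev): list=[49, 38, 5, 64, 3, 9, 7] cursor@38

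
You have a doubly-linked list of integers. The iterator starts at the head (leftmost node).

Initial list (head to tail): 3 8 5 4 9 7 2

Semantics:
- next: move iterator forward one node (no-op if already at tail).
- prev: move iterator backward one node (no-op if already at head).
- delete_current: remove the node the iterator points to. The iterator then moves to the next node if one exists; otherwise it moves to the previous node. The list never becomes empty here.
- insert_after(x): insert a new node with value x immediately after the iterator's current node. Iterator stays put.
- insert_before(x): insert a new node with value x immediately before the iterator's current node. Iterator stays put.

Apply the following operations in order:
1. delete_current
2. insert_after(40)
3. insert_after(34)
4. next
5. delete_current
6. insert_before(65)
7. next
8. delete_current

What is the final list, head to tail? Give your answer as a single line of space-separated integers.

After 1 (delete_current): list=[8, 5, 4, 9, 7, 2] cursor@8
After 2 (insert_after(40)): list=[8, 40, 5, 4, 9, 7, 2] cursor@8
After 3 (insert_after(34)): list=[8, 34, 40, 5, 4, 9, 7, 2] cursor@8
After 4 (next): list=[8, 34, 40, 5, 4, 9, 7, 2] cursor@34
After 5 (delete_current): list=[8, 40, 5, 4, 9, 7, 2] cursor@40
After 6 (insert_before(65)): list=[8, 65, 40, 5, 4, 9, 7, 2] cursor@40
After 7 (next): list=[8, 65, 40, 5, 4, 9, 7, 2] cursor@5
After 8 (delete_current): list=[8, 65, 40, 4, 9, 7, 2] cursor@4

Answer: 8 65 40 4 9 7 2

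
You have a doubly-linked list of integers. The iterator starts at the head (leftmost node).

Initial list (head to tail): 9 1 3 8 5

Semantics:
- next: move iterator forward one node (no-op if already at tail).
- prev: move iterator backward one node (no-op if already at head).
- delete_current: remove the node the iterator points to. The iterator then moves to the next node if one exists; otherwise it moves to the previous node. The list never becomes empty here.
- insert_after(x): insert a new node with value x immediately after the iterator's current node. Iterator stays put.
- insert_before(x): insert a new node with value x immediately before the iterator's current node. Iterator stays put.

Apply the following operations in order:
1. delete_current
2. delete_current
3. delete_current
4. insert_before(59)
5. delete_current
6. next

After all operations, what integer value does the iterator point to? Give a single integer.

Answer: 5

Derivation:
After 1 (delete_current): list=[1, 3, 8, 5] cursor@1
After 2 (delete_current): list=[3, 8, 5] cursor@3
After 3 (delete_current): list=[8, 5] cursor@8
After 4 (insert_before(59)): list=[59, 8, 5] cursor@8
After 5 (delete_current): list=[59, 5] cursor@5
After 6 (next): list=[59, 5] cursor@5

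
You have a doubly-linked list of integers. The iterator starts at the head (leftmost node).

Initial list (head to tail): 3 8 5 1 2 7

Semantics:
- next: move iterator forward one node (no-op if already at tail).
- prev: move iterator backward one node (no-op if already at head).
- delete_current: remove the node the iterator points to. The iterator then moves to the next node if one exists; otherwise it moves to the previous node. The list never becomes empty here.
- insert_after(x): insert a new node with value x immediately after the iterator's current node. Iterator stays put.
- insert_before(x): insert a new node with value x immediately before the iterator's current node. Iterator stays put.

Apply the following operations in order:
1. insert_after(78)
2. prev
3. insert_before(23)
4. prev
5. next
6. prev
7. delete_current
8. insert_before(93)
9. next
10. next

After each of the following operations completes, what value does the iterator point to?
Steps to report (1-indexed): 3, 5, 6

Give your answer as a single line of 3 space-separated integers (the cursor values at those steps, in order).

After 1 (insert_after(78)): list=[3, 78, 8, 5, 1, 2, 7] cursor@3
After 2 (prev): list=[3, 78, 8, 5, 1, 2, 7] cursor@3
After 3 (insert_before(23)): list=[23, 3, 78, 8, 5, 1, 2, 7] cursor@3
After 4 (prev): list=[23, 3, 78, 8, 5, 1, 2, 7] cursor@23
After 5 (next): list=[23, 3, 78, 8, 5, 1, 2, 7] cursor@3
After 6 (prev): list=[23, 3, 78, 8, 5, 1, 2, 7] cursor@23
After 7 (delete_current): list=[3, 78, 8, 5, 1, 2, 7] cursor@3
After 8 (insert_before(93)): list=[93, 3, 78, 8, 5, 1, 2, 7] cursor@3
After 9 (next): list=[93, 3, 78, 8, 5, 1, 2, 7] cursor@78
After 10 (next): list=[93, 3, 78, 8, 5, 1, 2, 7] cursor@8

Answer: 3 3 23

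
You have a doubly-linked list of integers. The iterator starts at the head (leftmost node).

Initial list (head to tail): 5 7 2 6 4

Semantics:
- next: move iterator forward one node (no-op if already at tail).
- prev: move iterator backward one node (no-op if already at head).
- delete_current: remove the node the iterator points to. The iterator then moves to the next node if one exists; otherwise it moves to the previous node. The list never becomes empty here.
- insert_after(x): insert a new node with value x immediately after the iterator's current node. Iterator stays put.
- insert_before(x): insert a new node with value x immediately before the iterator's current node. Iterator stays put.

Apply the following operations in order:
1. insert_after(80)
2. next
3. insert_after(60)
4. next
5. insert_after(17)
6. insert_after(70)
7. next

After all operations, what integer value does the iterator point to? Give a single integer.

Answer: 70

Derivation:
After 1 (insert_after(80)): list=[5, 80, 7, 2, 6, 4] cursor@5
After 2 (next): list=[5, 80, 7, 2, 6, 4] cursor@80
After 3 (insert_after(60)): list=[5, 80, 60, 7, 2, 6, 4] cursor@80
After 4 (next): list=[5, 80, 60, 7, 2, 6, 4] cursor@60
After 5 (insert_after(17)): list=[5, 80, 60, 17, 7, 2, 6, 4] cursor@60
After 6 (insert_after(70)): list=[5, 80, 60, 70, 17, 7, 2, 6, 4] cursor@60
After 7 (next): list=[5, 80, 60, 70, 17, 7, 2, 6, 4] cursor@70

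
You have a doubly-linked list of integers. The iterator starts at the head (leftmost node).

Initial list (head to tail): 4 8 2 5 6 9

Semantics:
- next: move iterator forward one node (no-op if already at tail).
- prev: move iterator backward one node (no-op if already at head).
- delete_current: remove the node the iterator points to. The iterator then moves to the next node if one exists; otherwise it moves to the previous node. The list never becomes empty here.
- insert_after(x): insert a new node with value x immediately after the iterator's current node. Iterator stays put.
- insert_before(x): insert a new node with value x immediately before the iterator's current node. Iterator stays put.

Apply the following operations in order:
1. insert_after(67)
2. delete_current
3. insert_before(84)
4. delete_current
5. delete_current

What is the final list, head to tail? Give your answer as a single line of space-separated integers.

Answer: 84 2 5 6 9

Derivation:
After 1 (insert_after(67)): list=[4, 67, 8, 2, 5, 6, 9] cursor@4
After 2 (delete_current): list=[67, 8, 2, 5, 6, 9] cursor@67
After 3 (insert_before(84)): list=[84, 67, 8, 2, 5, 6, 9] cursor@67
After 4 (delete_current): list=[84, 8, 2, 5, 6, 9] cursor@8
After 5 (delete_current): list=[84, 2, 5, 6, 9] cursor@2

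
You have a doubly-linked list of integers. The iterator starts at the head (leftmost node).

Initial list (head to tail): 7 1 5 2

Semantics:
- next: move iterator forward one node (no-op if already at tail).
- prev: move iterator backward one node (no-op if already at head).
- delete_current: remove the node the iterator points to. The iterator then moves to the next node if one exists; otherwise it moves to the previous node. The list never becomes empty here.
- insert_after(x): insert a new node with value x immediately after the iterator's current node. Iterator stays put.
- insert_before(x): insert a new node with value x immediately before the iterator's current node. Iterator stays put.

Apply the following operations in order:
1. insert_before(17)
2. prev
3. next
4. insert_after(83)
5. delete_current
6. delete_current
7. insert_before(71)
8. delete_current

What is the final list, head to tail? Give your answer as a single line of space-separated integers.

Answer: 17 71 5 2

Derivation:
After 1 (insert_before(17)): list=[17, 7, 1, 5, 2] cursor@7
After 2 (prev): list=[17, 7, 1, 5, 2] cursor@17
After 3 (next): list=[17, 7, 1, 5, 2] cursor@7
After 4 (insert_after(83)): list=[17, 7, 83, 1, 5, 2] cursor@7
After 5 (delete_current): list=[17, 83, 1, 5, 2] cursor@83
After 6 (delete_current): list=[17, 1, 5, 2] cursor@1
After 7 (insert_before(71)): list=[17, 71, 1, 5, 2] cursor@1
After 8 (delete_current): list=[17, 71, 5, 2] cursor@5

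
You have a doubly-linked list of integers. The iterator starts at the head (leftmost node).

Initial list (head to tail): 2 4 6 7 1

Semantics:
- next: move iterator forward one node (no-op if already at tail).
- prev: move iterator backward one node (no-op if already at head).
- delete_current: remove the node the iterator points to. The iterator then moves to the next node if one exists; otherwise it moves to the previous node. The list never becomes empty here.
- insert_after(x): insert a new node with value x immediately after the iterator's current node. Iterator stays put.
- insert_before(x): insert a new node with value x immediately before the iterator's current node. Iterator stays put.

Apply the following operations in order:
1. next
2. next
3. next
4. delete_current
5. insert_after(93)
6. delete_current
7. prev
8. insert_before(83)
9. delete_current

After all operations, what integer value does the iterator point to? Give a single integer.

After 1 (next): list=[2, 4, 6, 7, 1] cursor@4
After 2 (next): list=[2, 4, 6, 7, 1] cursor@6
After 3 (next): list=[2, 4, 6, 7, 1] cursor@7
After 4 (delete_current): list=[2, 4, 6, 1] cursor@1
After 5 (insert_after(93)): list=[2, 4, 6, 1, 93] cursor@1
After 6 (delete_current): list=[2, 4, 6, 93] cursor@93
After 7 (prev): list=[2, 4, 6, 93] cursor@6
After 8 (insert_before(83)): list=[2, 4, 83, 6, 93] cursor@6
After 9 (delete_current): list=[2, 4, 83, 93] cursor@93

Answer: 93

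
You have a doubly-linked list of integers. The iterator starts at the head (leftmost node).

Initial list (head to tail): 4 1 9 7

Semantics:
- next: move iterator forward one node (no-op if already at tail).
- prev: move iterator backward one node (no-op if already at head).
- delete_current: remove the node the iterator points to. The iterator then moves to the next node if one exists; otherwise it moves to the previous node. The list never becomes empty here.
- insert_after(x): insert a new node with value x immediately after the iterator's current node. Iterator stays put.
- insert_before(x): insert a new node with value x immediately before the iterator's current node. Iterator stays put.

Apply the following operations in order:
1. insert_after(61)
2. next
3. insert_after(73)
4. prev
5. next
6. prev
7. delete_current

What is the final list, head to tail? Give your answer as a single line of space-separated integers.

Answer: 61 73 1 9 7

Derivation:
After 1 (insert_after(61)): list=[4, 61, 1, 9, 7] cursor@4
After 2 (next): list=[4, 61, 1, 9, 7] cursor@61
After 3 (insert_after(73)): list=[4, 61, 73, 1, 9, 7] cursor@61
After 4 (prev): list=[4, 61, 73, 1, 9, 7] cursor@4
After 5 (next): list=[4, 61, 73, 1, 9, 7] cursor@61
After 6 (prev): list=[4, 61, 73, 1, 9, 7] cursor@4
After 7 (delete_current): list=[61, 73, 1, 9, 7] cursor@61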